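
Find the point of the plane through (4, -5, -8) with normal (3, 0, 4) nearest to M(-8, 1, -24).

n = (3, 0, 4), |n|² = 25, and n·M − (-20) = -100.
t = -100/25 = -4, so the foot is M − t·n = (-8, 1, -24) − (-4)·(3, 0, 4) = (4, 1, -8).

(4, 1, -8)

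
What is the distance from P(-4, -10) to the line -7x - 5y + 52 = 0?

65√74/37

The normal to the line is n = (-7, -5) with |n| = √74.
|n·P − (-52)| = |78 − (-52)| = 130, so the distance is 130/√74.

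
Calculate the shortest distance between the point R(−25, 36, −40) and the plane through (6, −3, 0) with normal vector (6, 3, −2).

11/7

The plane has equation n·(r − (6, −3, 0)) = 0, i.e. n·r = 27.
n = (6, 3, −2); n·P − 27 = 11; |n| = 7; distance = 11/7.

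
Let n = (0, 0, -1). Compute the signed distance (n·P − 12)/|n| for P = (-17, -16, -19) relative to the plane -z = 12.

7

n·P − 12 = 7.
|n| = 1, so the signed distance is 7/1 = 7.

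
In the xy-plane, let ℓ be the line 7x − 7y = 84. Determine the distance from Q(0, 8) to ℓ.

d = |7·0 + (-7)·8 − 84| / √(49 + 49) = |-140|/(7√2) = 10√2.

10√2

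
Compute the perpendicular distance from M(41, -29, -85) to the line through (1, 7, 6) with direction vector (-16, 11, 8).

Direction vector d = (-16, 11, 8).
AP = (40, -36, -91); AP·d = -1764, |AP|² = 11177, |d|² = 441.
distance² = |AP|² − (AP·d)²/|d|² = 11177 − 3111696/441 = 4121, so the distance is √4121.

√4121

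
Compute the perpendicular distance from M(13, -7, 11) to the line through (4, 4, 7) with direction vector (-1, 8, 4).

√137

Direction vector d = (-1, 8, 4).
AP = (9, -11, 4), and AP × d = (-76, -40, 61).
|AP × d|² = 11097 and |d|² = 81, so the distance is √(11097/81) = √137.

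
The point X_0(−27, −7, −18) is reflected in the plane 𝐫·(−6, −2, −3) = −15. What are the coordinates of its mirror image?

(33, 13, 12)

With n = (−6, −2, −3), the signed offset is (n·X_0 − (-15))/|n|² = 245/49 = 5.
X_0' = X_0 − 2t·n = (−27, −7, −18) − 10·(−6, −2, −3) = (33, 13, 12).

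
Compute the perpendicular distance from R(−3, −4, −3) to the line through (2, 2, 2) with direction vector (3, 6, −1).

Direction vector d = (3, 6, −1).
AP = (−5, −6, −5); AP·d = -46, |AP|² = 86, |d|² = 46.
distance² = |AP|² − (AP·d)²/|d|² = 86 − 2116/46 = 40, so the distance is 2√10.

2√10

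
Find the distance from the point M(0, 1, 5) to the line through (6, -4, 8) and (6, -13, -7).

A direction vector is d = (0, -9, -15).
AP = (-6, 5, -3); AP·d = 0, |AP|² = 70, |d|² = 306.
distance² = |AP|² − (AP·d)²/|d|² = 70 − 0/306 = 70, so the distance is √70.

√70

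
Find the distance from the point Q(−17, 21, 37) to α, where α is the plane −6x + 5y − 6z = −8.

Normal vector n = (−6, 5, −6), and n·(−17, 21, 37) − (−8) = −7.
|n| = √(36 + 25 + 36) = √97, so the distance is |-7|/√97 = 7/√97.

7√97/97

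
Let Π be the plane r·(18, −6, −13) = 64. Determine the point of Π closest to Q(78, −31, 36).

n = (18, −6, −13), |n|² = 529, and n·Q − 64 = 1058.
t = 1058/529 = 2, so the foot is Q − t·n = (78, −31, 36) − 2·(18, −6, −13) = (42, −19, 62).

(42, -19, 62)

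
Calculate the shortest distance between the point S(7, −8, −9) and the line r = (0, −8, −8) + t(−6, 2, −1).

3

Direction vector d = (−6, 2, −1).
AP = (7, 0, −1), and AP × d = (2, 13, 14).
|AP × d|² = 369 and |d|² = 41, so the distance is √(369/41) = √9 = 3.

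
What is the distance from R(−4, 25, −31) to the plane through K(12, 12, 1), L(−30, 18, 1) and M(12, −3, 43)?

KL = (−42, 6, 0) and KM = (0, −15, 42), so a normal is n = KL × KM = (252, 1764, 630).
Then n·(−4, 25, −31) − 24822 = −1260.
|n| = √(63504 + 3111696 + 396900) = 1890, so the distance is |-1260|/1890 = 2/3.

2/3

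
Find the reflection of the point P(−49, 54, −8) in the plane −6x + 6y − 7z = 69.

(11, -6, 62)

n = (−6, 6, −7), |n|² = 121, n·P − 69 = 605, so t = 605/121 = 5.
Foot F = P − 5·n = (−19, 24, 27); the reflection is 2F − P = (11, −6, 62).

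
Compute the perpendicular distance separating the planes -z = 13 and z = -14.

Divide the second equation by -1 to match normals: -z = 14.
Both planes have normal n = (0, 0, -1), |n| = 1. Any point on the first plane is at distance |14 − 13|/|n| = 1/1 = 1 from the second.

1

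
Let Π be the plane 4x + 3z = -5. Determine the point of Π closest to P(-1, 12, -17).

n = (4, 0, 3), |n|² = 25, and n·P − (-5) = -50.
t = -50/25 = -2, so the foot is P − t·n = (-1, 12, -17) − (-2)·(4, 0, 3) = (7, 12, -11).

(7, 12, -11)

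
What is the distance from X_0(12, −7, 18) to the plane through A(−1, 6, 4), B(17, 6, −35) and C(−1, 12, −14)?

19/23

AB = (18, 0, −39) and AC = (0, 6, −18), so a normal is n = AB × AC = (234, 324, 108).
Then n·(12, −7, 18) − 2142 = 342.
|n| = √(54756 + 104976 + 11664) = 414, so the distance is |342|/414 = 19/23.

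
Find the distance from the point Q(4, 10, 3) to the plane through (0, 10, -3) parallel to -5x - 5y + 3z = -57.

Parallel planes share the normal n = (-5, -5, 3); since (0, 10, -3) lies on the plane, its equation is -5x - 5y + 3z = -59.
d = |(-5)·4 + (-5)·10 + 3·3 − (-59)| / √(25 + 25 + 9) = |-2| / √59 = 2√59/59.

2/√59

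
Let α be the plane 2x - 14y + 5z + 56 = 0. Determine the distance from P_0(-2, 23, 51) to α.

1

Normal vector n = (2, -14, 5), and n·(-2, 23, 51) - (-56) = -15.
|n| = √(4 + 196 + 25) = 15, so the distance is |-15|/15 = 1.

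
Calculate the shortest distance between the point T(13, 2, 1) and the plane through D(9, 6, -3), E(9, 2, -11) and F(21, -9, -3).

DE = (0, -4, -8) and DF = (12, -15, 0), so a normal is n = DE × DF = (-120, -96, 48).
n = (-120, -96, 48); n·P − (-1800) = 96; |n| = 72√5; distance = 96/(72√5) = 4√5/15.

4√5/15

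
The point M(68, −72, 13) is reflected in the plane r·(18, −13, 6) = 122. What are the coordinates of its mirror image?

(-76, 32, -35)

With n = (18, −13, 6), the signed offset is (n·M − 122)/|n|² = 2116/529 = 4.
M' = M − 2t·n = (68, −72, 13) − 8·(18, −13, 6) = (−76, 32, −35).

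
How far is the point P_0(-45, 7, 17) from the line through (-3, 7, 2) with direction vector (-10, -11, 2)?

33

Direction vector d = (-10, -11, 2).
AP = (-42, 0, 15), and AP × d = (165, -66, 462).
|AP × d|² = 245025 and |d|² = 225, so the distance is √(245025/225) = √1089 = 33.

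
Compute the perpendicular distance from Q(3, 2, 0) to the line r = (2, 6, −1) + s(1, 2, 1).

Direction vector d = (1, 2, 1).
AP = (1, −4, 1); AP·d = -6, |AP|² = 18, |d|² = 6.
distance² = |AP|² − (AP·d)²/|d|² = 18 − 36/6 = 12, so the distance is 2√3.

2√3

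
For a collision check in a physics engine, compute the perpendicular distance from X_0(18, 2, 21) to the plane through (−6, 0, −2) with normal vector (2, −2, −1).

7

The plane has equation n·(r − (−6, 0, −2)) = 0, i.e. n·r = -10.
Then n·(18, 2, 21) − (−10) = 21.
|n| = √(4 + 4 + 1) = 3, so the distance is |21|/3 = 7.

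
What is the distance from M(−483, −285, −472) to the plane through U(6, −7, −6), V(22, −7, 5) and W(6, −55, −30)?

7

UV = (16, 0, 11) and UW = (0, −48, −24), so a normal is n = UV × UW = (528, 384, −768).
Then n·(−483, −285, −472) − 5088 = −7056.
|n| = √(278784 + 147456 + 589824) = 1008, so the distance is |-7056|/1008 = 7.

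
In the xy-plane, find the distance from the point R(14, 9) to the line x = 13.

1

d = |1·14 + 0·9 − 13| / √(1 + 0) = |1|/1 = 1.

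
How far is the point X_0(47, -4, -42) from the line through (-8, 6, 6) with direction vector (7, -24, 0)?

Direction vector d = (7, -24, 0).
AP = (55, -10, -48), and AP × d = (-1152, -336, -1250).
|AP × d|² = 3002500 and |d|² = 625, so the distance is √(3002500/625) = √4804 = 2√1201.

2√1201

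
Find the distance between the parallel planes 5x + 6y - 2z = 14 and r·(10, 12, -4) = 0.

Divide the second equation by 2 to match normals: 5x + 6y - 2z = 0.
Both planes have normal n = (5, 6, -2), |n| = √65. Any point on the first plane is at distance |0 − 14|/|n| = 14/√65 from the second.

14/√65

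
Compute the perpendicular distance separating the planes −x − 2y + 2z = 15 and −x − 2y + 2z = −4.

Both planes have normal n = (−1, −2, 2), |n| = 3. Any point on the first plane is at distance |(-4) − 15|/|n| = 19/3 from the second.

19/3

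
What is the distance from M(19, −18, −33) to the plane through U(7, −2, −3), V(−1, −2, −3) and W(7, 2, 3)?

UV = (−8, 0, 0) and UW = (0, 4, 6), so a normal is n = UV × UW = (0, 48, −32).
Then n·(19, −18, −33) − 0 = 192.
|n| = √(0 + 2304 + 1024) = 16√13, so the distance is |192|/(16√13) = 12/√13.

12√13/13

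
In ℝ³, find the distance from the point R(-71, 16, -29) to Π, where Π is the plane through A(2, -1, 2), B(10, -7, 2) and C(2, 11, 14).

AB = (8, -6, 0) and AC = (0, 12, 12), so a normal is n = AB × AC = (-72, -96, 96).
d = |(-72)·(-71) + (-96)·16 + 96·(-29) − 144| / √(5184 + 9216 + 9216) = |648| / (24√41) = 27√41/41.

27/√41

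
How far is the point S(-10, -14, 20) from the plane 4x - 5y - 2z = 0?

2√5/3

Normal vector n = (4, -5, -2), and n·(-10, -14, 20) - 0 = -10.
|n| = √(16 + 25 + 4) = 3√5, so the distance is |-10|/(3√5) = 2√5/3.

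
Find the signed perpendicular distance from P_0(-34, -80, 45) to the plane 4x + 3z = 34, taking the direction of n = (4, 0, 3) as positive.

n·P_0 − 34 = -35.
|n| = 5, so the signed distance is -35/5 = -7.

-7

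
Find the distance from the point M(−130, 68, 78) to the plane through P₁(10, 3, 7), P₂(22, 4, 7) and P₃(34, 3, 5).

P₁P₂ = (12, 1, 0) and P₁P₃ = (24, 0, −2), so a normal is n = P₁P₂ × P₁P₃ = (−2, 24, −24).
Then n·(−130, 68, 78) − (−116) = 136.
|n| = √(4 + 576 + 576) = 34, so the distance is |136|/34 = 4.

4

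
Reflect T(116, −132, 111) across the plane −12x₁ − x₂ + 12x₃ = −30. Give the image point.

With n = (−12, −1, 12), the signed offset is (n·T − (-30))/|n|² = 102/289 = 6/17.
T' = T − 2t·n = (116, −132, 111) − (12/17)·(−12, −1, 12) = (2116/17, −2232/17, 1743/17).

(2116/17, -2232/17, 1743/17)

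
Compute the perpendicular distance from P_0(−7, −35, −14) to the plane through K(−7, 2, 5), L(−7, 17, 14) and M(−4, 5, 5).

16/√43

KL = (0, 15, 9) and KM = (3, 3, 0), so a normal is n = KL × KM = (−27, 27, −45).
Then n·(−7, −35, −14) − 18 = −144.
|n| = √(729 + 729 + 2025) = 9√43, so the distance is |-144|/(9√43) = 16/√43.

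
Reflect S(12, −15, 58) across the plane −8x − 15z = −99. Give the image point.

n = (−8, 0, −15), |n|² = 289, n·S − (-99) = -867, so t = -867/289 = -3.
Foot F = S − (-3)·n = (−12, −15, 13); the reflection is 2F − S = (−36, −15, −32).

(-36, -15, -32)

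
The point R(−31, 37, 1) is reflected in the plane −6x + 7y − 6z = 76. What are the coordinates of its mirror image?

(5, -5, 37)

n = (−6, 7, −6), |n|² = 121, n·R − 76 = 363, so t = 363/121 = 3.
Foot F = R − 3·n = (−13, 16, 19); the reflection is 2F − R = (5, −5, 37).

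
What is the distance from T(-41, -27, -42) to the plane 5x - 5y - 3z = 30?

26√59/59

n = (5, -5, -3); n·P − 30 = 26; |n| = √59; distance = 26/√59.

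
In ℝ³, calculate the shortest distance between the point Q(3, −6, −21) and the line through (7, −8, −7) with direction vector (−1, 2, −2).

6√2

Direction vector d = (−1, 2, −2).
AP = (−4, 2, −14); AP·d = 36, |AP|² = 216, |d|² = 9.
distance² = |AP|² − (AP·d)²/|d|² = 216 − 1296/9 = 72, so the distance is 6√2.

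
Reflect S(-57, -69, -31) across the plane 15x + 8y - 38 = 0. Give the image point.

(93, 11, -31)

n = (15, 8, 0), |n|² = 289, n·S − 38 = -1445, so t = -1445/289 = -5.
Foot F = S − (-5)·n = (18, -29, -31); the reflection is 2F − S = (93, 11, -31).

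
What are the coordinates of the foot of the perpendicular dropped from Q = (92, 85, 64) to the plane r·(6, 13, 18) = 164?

n = (6, 13, 18), |n|² = 529, and n·Q − 164 = 2645.
t = 2645/529 = 5, so the foot is Q − t·n = (92, 85, 64) − 5·(6, 13, 18) = (62, 20, −26).

(62, 20, -26)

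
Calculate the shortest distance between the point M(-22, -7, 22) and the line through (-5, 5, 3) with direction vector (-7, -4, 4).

Direction vector d = (-7, -4, 4).
AP = (-17, -12, 19), and AP × d = (28, -65, -16).
|AP × d|² = 5265 and |d|² = 81, so the distance is √(5265/81) = √65.

√65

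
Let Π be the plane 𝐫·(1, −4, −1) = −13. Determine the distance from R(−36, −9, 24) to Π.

11√2/6

d = |1·(-36) + (-4)·(-9) + (-1)·24 − (-13)| / √(1 + 16 + 1) = |-11| / (3√2) = 11/(3√2).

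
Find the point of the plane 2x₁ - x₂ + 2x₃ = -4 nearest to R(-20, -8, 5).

The perpendicular from R has direction n = (2, -1, 2): r = (-20, -8, 5) + μ(2, -1, 2).
Substitute into the plane: n·(R + μn) = -4 gives -22 + 9μ = -4, so μ = 2.
Foot = (-20, -8, 5) + 2·(2, -1, 2) = (-16, -10, 9).

(-16, -10, 9)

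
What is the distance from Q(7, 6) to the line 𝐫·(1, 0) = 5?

The normal to the line is n = (1, 0) with |n| = 1.
|n·Q − 5| = |7 − 5| = 2, so the distance is 2/1 = 2.

2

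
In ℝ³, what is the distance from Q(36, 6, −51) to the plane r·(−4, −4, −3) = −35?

20√41/41

Normal vector n = (−4, −4, −3), and n·(36, 6, −51) − (−35) = 20.
|n| = √(16 + 16 + 9) = √41, so the distance is |20|/√41 = 20/√41.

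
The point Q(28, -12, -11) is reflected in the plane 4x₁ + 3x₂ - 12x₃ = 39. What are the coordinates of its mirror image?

n = (4, 3, -12), |n|² = 169, n·Q − 39 = 169, so t = 169/169 = 1.
Foot F = Q − 1·n = (24, -15, 1); the reflection is 2F − Q = (20, -18, 13).

(20, -18, 13)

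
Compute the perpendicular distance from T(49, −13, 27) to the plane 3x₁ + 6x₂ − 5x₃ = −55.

Normal vector n = (3, 6, −5), and n·(49, −13, 27) − (−55) = −11.
|n| = √(9 + 36 + 25) = √70, so the distance is |-11|/√70 = 11√70/70.

11√70/70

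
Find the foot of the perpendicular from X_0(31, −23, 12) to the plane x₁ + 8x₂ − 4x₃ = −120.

n = (1, 8, −4), |n|² = 81, and n·X_0 − (-120) = -81.
t = -81/81 = -1, so the foot is X_0 − t·n = (31, −23, 12) − (-1)·(1, 8, −4) = (32, −15, 8).

(32, -15, 8)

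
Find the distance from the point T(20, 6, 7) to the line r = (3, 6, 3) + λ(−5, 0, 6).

Direction vector d = (−5, 0, 6).
AP = (17, 0, 4), and AP × d = (0, −122, 0).
|AP × d|² = 14884 and |d|² = 61, so the distance is √(14884/61) = √244 = 2√61.

2√61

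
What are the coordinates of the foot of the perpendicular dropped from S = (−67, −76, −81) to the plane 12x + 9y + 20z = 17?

The perpendicular from S has direction n = (12, 9, 20): r = (−67, −76, −81) + t(12, 9, 20).
Substitute into the plane: n·(S + tn) = 17 gives -3108 + 625t = 17, so t = 5.
Foot = (−67, −76, −81) + 5·(12, 9, 20) = (−7, −31, 19).

(-7, -31, 19)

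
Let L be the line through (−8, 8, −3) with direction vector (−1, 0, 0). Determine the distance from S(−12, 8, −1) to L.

2

Direction vector d = (−1, 0, 0).
AP = (−4, 0, 2); AP·d = 4, |AP|² = 20, |d|² = 1.
distance² = |AP|² − (AP·d)²/|d|² = 20 − 16/1 = 4, so the distance is 2.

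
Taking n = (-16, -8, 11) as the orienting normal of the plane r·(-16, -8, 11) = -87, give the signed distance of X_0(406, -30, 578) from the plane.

9

n·X_0 − (-87) = 189.
|n| = 21, so the signed distance is 189/21 = 9.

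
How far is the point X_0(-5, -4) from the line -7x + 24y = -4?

57/25

d = |(-7)·(-5) + 24·(-4) − (-4)| / √(49 + 576) = |-57|/25 = 57/25.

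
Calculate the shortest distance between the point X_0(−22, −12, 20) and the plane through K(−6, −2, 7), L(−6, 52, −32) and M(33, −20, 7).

KL = (0, 54, −39) and KM = (39, −18, 0), so a normal is n = KL × KM = (−702, −1521, −2106).
n = (−702, −1521, −2106); n·P − (-7488) = -936; |n| = 2691; distance = 936/2691 = 8/23.

8/23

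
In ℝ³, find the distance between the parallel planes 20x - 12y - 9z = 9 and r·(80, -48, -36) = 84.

12/25

Divide the second equation by 4 to match normals: 20x - 12y - 9z = 21.
With common normal n = (20, -12, -9) (|n| = 25), the distance is |9 − 21|/|n| = 12/25.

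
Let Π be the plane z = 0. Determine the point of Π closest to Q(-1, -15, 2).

n = (0, 0, 1), |n|² = 1, and n·Q − 0 = 2.
t = 2/1 = 2, so the foot is Q − t·n = (-1, -15, 2) − 2·(0, 0, 1) = (-1, -15, 0).

(-1, -15, 0)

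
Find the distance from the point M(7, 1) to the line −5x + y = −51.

17/√26

The normal to the line is n = (−5, 1) with |n| = √26.
|n·M − (-51)| = |-34 − (-51)| = 17, so the distance is 17/√26.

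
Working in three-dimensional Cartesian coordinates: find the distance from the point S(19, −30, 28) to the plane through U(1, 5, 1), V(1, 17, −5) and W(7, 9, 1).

UV = (0, 12, −6) and UW = (6, 4, 0), so a normal is n = UV × UW = (24, −36, −72).
Then n·(19, −30, 28) − (−228) = −252.
|n| = √(576 + 1296 + 5184) = 84, so the distance is |-252|/84 = 3.

3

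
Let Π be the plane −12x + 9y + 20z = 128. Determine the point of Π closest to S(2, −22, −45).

n = (−12, 9, 20), |n|² = 625, and n·S − 128 = -1250.
t = -1250/625 = -2, so the foot is S − t·n = (2, −22, −45) − (-2)·(−12, 9, 20) = (−22, −4, −5).

(-22, -4, -5)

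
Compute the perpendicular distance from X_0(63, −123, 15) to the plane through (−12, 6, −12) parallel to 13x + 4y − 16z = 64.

Parallel planes share the normal n = (13, 4, −16); since (−12, 6, −12) lies on the plane, its equation is 13x + 4y − 16z = 60.
d = |13·63 + 4·(-123) + (-16)·15 − 60| / √(169 + 16 + 256) = |27| / 21 = 9/7.

9/7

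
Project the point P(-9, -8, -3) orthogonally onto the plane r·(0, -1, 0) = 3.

The perpendicular from P has direction n = (0, -1, 0): r = (-9, -8, -3) + λ(0, -1, 0).
Substitute into the plane: n·(P + λn) = 3 gives 8 + 1λ = 3, so λ = -5.
Foot = (-9, -8, -3) + (-5)·(0, -1, 0) = (-9, -3, -3).

(-9, -3, -3)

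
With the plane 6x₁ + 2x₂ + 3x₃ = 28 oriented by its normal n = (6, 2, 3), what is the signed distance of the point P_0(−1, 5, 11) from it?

9/7

n·P_0 − 28 = 9.
|n| = 7, so the signed distance is 9/7.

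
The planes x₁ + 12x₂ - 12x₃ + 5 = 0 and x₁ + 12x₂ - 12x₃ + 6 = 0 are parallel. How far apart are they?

1/17

Both planes have normal n = (1, 12, -12), |n| = 17. Any point on the first plane is at distance |(-6) − (-5)|/|n| = 1/17 from the second.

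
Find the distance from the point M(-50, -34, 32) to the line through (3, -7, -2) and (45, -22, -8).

A direction vector is d = (42, -15, -6).
AP = (-53, -27, 34), and AP × d = (672, 1110, 1929).
|AP × d|² = 5404725 and |d|² = 2025, so the distance is √(5404725/2025) = √2669.

√2669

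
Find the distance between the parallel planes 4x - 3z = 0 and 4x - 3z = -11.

11/5

Both planes have normal n = (4, 0, -3), |n| = 5. Any point on the first plane is at distance |(-11) − 0|/|n| = 11/5 from the second.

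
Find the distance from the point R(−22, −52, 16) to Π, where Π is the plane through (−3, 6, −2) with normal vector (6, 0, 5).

24/√61

The plane has equation n·(r − (−3, 6, −2)) = 0, i.e. n·r = -28.
d = |6·(-22) + 5·16 − (-28)| / √(36 + 0 + 25) = |-24| / √61 = 24/√61.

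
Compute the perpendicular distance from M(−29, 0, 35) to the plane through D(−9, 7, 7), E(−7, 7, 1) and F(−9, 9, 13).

DE = (2, 0, −6) and DF = (0, 2, 6), so a normal is n = DE × DF = (12, −12, 4).
Then n·(−29, 0, 35) − (−164) = −44.
|n| = √(144 + 144 + 16) = 4√19, so the distance is |-44|/(4√19) = 11/√19.

11√19/19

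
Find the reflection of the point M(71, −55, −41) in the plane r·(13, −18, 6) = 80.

(-7, 53, -77)

With n = (13, −18, 6), the signed offset is (n·M − 80)/|n|² = 1587/529 = 3.
M' = M − 2t·n = (71, −55, −41) − 6·(13, −18, 6) = (−7, 53, −77).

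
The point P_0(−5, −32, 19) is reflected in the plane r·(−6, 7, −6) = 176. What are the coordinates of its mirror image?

(-53, 24, -29)

With n = (−6, 7, −6), the signed offset is (n·P_0 − 176)/|n|² = -484/121 = -4.
P_0' = P_0 − 2t·n = (−5, −32, 19) − (-8)·(−6, 7, −6) = (−53, 24, −29).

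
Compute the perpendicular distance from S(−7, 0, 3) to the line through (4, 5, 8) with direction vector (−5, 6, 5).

Direction vector d = (−5, 6, 5).
AP = (−11, −5, −5), and AP × d = (5, 80, −91).
|AP × d|² = 14706 and |d|² = 86, so the distance is √(14706/86) = √171 = 3√19.

3√19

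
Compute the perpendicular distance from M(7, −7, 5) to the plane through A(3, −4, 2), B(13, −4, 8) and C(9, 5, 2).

AB = (10, 0, 6) and AC = (6, 9, 0), so a normal is n = AB × AC = (−54, 36, 90).
d = |(-54)·7 + 36·(-7) + 90·5 − (-126)| / √(2916 + 1296 + 8100) = |-54| / (18√38) = 3√38/38.

3/√38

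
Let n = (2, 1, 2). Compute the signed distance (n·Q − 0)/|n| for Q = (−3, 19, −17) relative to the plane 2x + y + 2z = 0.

n·Q − 0 = -21.
|n| = 3, so the signed distance is -21/3 = -7.

-7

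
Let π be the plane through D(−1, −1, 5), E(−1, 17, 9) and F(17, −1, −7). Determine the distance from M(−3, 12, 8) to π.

DE = (0, 18, 4) and DF = (18, 0, −12), so a normal is n = DE × DF = (−216, 72, −324).
Then n·(−3, 12, 8) − (−1476) = 396.
|n| = √(46656 + 5184 + 104976) = 396, so the distance is |396|/396 = 1.

1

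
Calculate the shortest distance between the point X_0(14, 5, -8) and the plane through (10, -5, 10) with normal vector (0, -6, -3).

2/√5

The plane has equation n·(r − (10, -5, 10)) = 0, i.e. n·r = 0.
Then n·(14, 5, -8) - 0 = -6.
|n| = √(0 + 36 + 9) = 3√5, so the distance is |-6|/(3√5) = 2/√5.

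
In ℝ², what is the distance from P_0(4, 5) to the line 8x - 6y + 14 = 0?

d = |8·4 + (-6)·5 − (-14)| / √(64 + 36) = |16|/10 = 8/5.

8/5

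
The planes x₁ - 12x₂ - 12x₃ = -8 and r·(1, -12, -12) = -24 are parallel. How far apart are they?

Both planes have normal n = (1, -12, -12), |n| = 17. Any point on the first plane is at distance |(-24) − (-8)|/|n| = 16/17 from the second.

16/17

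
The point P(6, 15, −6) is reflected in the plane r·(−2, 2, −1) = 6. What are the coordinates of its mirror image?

(14, 7, -2)

With n = (−2, 2, −1), the signed offset is (n·P − 6)/|n|² = 18/9 = 2.
P' = P − 2t·n = (6, 15, −6) − 4·(−2, 2, −1) = (14, 7, −2).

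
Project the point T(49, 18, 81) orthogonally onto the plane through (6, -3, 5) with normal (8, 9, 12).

(9, -27, 21)

The perpendicular from T has direction n = (8, 9, 12): r = (49, 18, 81) + λ(8, 9, 12).
Substitute into the plane: n·(T + λn) = 81 gives 1526 + 289λ = 81, so λ = -5.
Foot = (49, 18, 81) + (-5)·(8, 9, 12) = (9, -27, 21).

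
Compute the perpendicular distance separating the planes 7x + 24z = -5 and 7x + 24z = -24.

19/25

With common normal n = (7, 0, 24) (|n| = 25), the distance is |(-5) − (-24)|/|n| = 19/25.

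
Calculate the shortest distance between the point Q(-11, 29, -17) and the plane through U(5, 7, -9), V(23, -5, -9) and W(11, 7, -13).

10/√22

UV = (18, -12, 0) and UW = (6, 0, -4), so a normal is n = UV × UW = (48, 72, 72).
Then n·(-11, 29, -17) - 96 = 240.
|n| = √(2304 + 5184 + 5184) = 24√22, so the distance is |240|/(24√22) = 5√22/11.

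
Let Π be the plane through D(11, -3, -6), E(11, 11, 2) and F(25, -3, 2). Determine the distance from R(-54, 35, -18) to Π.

DE = (0, 14, 8) and DF = (14, 0, 8), so a normal is n = DE × DF = (112, 112, -196).
n = (112, 112, -196); n·P − 2072 = -672; |n| = 252; distance = 672/252 = 8/3.

8/3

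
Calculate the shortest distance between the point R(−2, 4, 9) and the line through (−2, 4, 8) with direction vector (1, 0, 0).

Direction vector d = (1, 0, 0).
AP = (0, 0, 1); AP·d = 0, |AP|² = 1, |d|² = 1.
distance² = |AP|² − (AP·d)²/|d|² = 1 − 0/1 = 1, so the distance is 1.

1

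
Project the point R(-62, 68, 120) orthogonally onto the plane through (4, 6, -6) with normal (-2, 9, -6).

(-694/11, 802/11, 1284/11)

n = (-2, 9, -6), |n|² = 121, and n·R − 82 = -66.
t = -66/121 = -6/11, so the foot is R − t·n = (-62, 68, 120) − (-6/11)·(-2, 9, -6) = (-694/11, 802/11, 1284/11).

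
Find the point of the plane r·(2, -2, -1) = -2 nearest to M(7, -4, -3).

(1, 2, 0)

n = (2, -2, -1), |n|² = 9, and n·M − (-2) = 27.
t = 27/9 = 3, so the foot is M − t·n = (7, -4, -3) − 3·(2, -2, -1) = (1, 2, 0).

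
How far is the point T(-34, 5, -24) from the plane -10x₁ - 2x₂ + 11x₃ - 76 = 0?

Normal vector n = (-10, -2, 11), and n·(-34, 5, -24) - 76 = -10.
|n| = √(100 + 4 + 121) = 15, so the distance is |-10|/15 = 2/3.

2/3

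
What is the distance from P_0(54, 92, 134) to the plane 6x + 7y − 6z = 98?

Normal vector n = (6, 7, −6), and n·(54, 92, 134) − 98 = 66.
|n| = √(36 + 49 + 36) = 11, so the distance is |66|/11 = 6.

6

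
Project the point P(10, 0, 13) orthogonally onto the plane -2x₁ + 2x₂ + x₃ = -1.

(26/3, 4/3, 41/3)

The perpendicular from P has direction n = (-2, 2, 1): r = (10, 0, 13) + t(-2, 2, 1).
Substitute into the plane: n·(P + tn) = -1 gives -7 + 9t = -1, so t = 2/3.
Foot = (10, 0, 13) + (2/3)·(-2, 2, 1) = (26/3, 4/3, 41/3).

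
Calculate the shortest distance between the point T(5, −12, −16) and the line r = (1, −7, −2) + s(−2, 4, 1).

Direction vector d = (−2, 4, 1).
AP = (4, −5, −14); AP·d = -42, |AP|² = 237, |d|² = 21.
distance² = |AP|² − (AP·d)²/|d|² = 237 − 1764/21 = 153, so the distance is 3√17.

3√17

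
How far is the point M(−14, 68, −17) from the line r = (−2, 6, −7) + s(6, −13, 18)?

2√493

Direction vector d = (6, −13, 18).
AP = (−12, 62, −10), and AP × d = (986, 156, −216).
|AP × d|² = 1043188 and |d|² = 529, so the distance is √(1043188/529) = √1972 = 2√493.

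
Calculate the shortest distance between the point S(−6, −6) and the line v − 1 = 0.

7

d = |0·(-6) + 1·(-6) − 1| / √(0 + 1) = |-7|/1 = 7.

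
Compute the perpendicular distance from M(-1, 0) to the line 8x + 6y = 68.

38/5

The normal to the line is n = (8, 6) with |n| = 10.
|n·M − 68| = |-8 − 68| = 76, so the distance is 76/10 = 38/5.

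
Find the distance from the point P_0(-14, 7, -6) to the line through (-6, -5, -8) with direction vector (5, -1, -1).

Direction vector d = (5, -1, -1).
AP = (-8, 12, 2), and AP × d = (-10, 2, -52).
|AP × d|² = 2808 and |d|² = 27, so the distance is √(2808/27) = √104 = 2√26.

2√26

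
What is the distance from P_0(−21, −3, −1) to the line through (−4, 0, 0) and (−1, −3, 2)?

√211

A direction vector is d = (3, −3, 2).
AP = (−17, −3, −1), and AP × d = (−9, 31, 60).
|AP × d|² = 4642 and |d|² = 22, so the distance is √(4642/22) = √211.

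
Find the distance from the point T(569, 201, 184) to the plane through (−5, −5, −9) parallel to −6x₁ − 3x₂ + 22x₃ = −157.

8

Parallel planes share the normal n = (−6, −3, 22); since (−5, −5, −9) lies on the plane, its equation is −6x₁ − 3x₂ + 22x₃ = -153.
Then n·(569, 201, 184) − (−153) = 184.
|n| = √(36 + 9 + 484) = 23, so the distance is |184|/23 = 8.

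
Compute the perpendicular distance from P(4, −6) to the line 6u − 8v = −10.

41/5

The normal to the line is n = (6, −8) with |n| = 10.
|n·P − (-10)| = |72 − (-10)| = 82, so the distance is 82/10 = 41/5.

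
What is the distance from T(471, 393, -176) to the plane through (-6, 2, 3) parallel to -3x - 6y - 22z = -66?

7

Parallel planes share the normal n = (-3, -6, -22); since (-6, 2, 3) lies on the plane, its equation is -3x - 6y - 22z = -60.
n = (-3, -6, -22); n·P − (-60) = 161; |n| = 23; distance = 161/23 = 7.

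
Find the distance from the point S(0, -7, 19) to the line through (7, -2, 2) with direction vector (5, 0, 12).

Direction vector d = (5, 0, 12).
AP = (-7, -5, 17), and AP × d = (-60, 169, 25).
|AP × d|² = 32786 and |d|² = 169, so the distance is √(32786/169) = √194.

√194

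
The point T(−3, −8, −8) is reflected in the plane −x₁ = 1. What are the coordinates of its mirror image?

With n = (−1, 0, 0), the signed offset is (n·T − 1)/|n|² = 2/1 = 2.
T' = T − 2t·n = (−3, −8, −8) − 4·(−1, 0, 0) = (1, −8, −8).

(1, -8, -8)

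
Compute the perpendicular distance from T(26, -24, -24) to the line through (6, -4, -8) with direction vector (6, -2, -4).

Direction vector d = (6, -2, -4).
AP = (20, -20, -16); AP·d = 224, |AP|² = 1056, |d|² = 56.
distance² = |AP|² − (AP·d)²/|d|² = 1056 − 50176/56 = 160, so the distance is 4√10.

4√10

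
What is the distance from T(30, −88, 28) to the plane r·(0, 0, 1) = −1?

Normal vector n = (0, 0, 1), and n·(30, −88, 28) − (−1) = 29.
|n| = √(0 + 0 + 1) = 1, so the distance is |29|/1 = 29.

29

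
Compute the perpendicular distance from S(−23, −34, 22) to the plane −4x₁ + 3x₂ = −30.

4

Normal vector n = (−4, 3, 0), and n·(−23, −34, 22) − (−30) = 20.
|n| = √(16 + 9 + 0) = 5, so the distance is |20|/5 = 4.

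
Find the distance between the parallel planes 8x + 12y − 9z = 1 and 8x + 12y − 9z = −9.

With common normal n = (8, 12, −9) (|n| = 17), the distance is |1 − (-9)|/|n| = 10/17.

10/17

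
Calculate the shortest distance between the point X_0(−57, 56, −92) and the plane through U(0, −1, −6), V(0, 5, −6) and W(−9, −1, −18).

6

UV = (0, 6, 0) and UW = (−9, 0, −12), so a normal is n = UV × UW = (−72, 0, 54).
d = |(-72)·(-57) + 54·(-92) − (-324)| / √(5184 + 0 + 2916) = |-540| / 90 = 6.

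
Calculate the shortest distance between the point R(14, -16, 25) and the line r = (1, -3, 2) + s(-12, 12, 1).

Direction vector d = (-12, 12, 1).
AP = (13, -13, 23); AP·d = -289, |AP|² = 867, |d|² = 289.
distance² = |AP|² − (AP·d)²/|d|² = 867 − 83521/289 = 578, so the distance is 17√2.

17√2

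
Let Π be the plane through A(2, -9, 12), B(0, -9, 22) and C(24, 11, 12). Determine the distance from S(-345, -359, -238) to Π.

8

AB = (-2, 0, 10) and AC = (22, 20, 0), so a normal is n = AB × AC = (-200, 220, -40).
Then n·(-345, -359, -238) - (-2860) = 2400.
|n| = √(40000 + 48400 + 1600) = 300, so the distance is |2400|/300 = 8.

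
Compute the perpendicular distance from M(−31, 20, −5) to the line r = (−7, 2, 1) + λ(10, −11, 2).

6

Direction vector d = (10, −11, 2).
AP = (−24, 18, −6); AP·d = -450, |AP|² = 936, |d|² = 225.
distance² = |AP|² − (AP·d)²/|d|² = 936 − 202500/225 = 36, so the distance is 6.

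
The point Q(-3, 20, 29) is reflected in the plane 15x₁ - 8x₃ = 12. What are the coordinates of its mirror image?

(27, 20, 13)

n = (15, 0, -8), |n|² = 289, n·Q − 12 = -289, so t = -289/289 = -1.
Foot F = Q − (-1)·n = (12, 20, 21); the reflection is 2F − Q = (27, 20, 13).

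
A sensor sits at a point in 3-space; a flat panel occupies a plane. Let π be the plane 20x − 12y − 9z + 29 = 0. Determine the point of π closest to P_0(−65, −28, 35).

(-25, -52, 17)

The perpendicular from P_0 has direction n = (20, −12, −9): r = (−65, −28, 35) + μ(20, −12, −9).
Substitute into the plane: n·(P_0 + μn) = -29 gives -1279 + 625μ = -29, so μ = 2.
Foot = (−65, −28, 35) + 2·(20, −12, −9) = (−25, −52, 17).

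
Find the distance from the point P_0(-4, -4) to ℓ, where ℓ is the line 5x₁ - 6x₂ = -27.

The normal to the line is n = (5, -6) with |n| = √61.
|n·P_0 − (-27)| = |4 − (-27)| = 31, so the distance is 31/√61 = 31√61/61.

31/√61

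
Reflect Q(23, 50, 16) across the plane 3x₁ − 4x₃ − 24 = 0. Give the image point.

n = (3, 0, −4), |n|² = 25, n·Q − 24 = -19, so t = -19/25.
Foot F = Q − (-19/25)·n = (632/25, 50, 324/25); the reflection is 2F − Q = (689/25, 50, 248/25).

(689/25, 50, 248/25)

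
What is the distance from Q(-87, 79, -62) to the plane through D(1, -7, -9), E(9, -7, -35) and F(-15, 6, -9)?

20/21

DE = (8, 0, -26) and DF = (-16, 13, 0), so a normal is n = DE × DF = (338, 416, 104).
n = (338, 416, 104); n·P − (-3510) = 520; |n| = 546; distance = 520/546 = 20/21.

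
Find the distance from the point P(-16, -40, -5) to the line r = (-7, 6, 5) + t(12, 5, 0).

√1621

Direction vector d = (12, 5, 0).
AP = (-9, -46, -10); AP·d = -338, |AP|² = 2297, |d|² = 169.
distance² = |AP|² − (AP·d)²/|d|² = 2297 − 114244/169 = 1621, so the distance is √1621.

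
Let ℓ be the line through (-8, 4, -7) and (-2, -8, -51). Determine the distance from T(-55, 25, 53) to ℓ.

√1489

A direction vector is d = (6, -12, -44).
AP = (-47, 21, 60); AP·d = -3174, |AP|² = 6250, |d|² = 2116.
distance² = |AP|² − (AP·d)²/|d|² = 6250 − 10074276/2116 = 1489, so the distance is √1489.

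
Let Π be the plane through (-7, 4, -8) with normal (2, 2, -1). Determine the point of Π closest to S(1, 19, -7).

(-9, 9, -2)

n = (2, 2, -1), |n|² = 9, and n·S − 2 = 45.
t = 45/9 = 5, so the foot is S − t·n = (1, 19, -7) − 5·(2, 2, -1) = (-9, 9, -2).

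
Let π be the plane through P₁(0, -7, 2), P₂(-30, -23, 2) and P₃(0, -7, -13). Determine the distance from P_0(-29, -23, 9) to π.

8/17

P₁P₂ = (-30, -16, 0) and P₁P₃ = (0, 0, -15), so a normal is n = P₁P₂ × P₁P₃ = (240, -450, 0).
d = |240·(-29) + (-450)·(-23) − 3150| / √(57600 + 202500 + 0) = |240| / 510 = 8/17.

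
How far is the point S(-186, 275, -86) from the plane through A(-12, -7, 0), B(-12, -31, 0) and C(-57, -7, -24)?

AB = (0, -24, 0) and AC = (-45, 0, -24), so a normal is n = AB × AC = (576, 0, -1080).
n = (576, 0, -1080); n·P − (-6912) = -7344; |n| = 1224; distance = 7344/1224 = 6.

6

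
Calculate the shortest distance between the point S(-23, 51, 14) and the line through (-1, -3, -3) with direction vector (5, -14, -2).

Direction vector d = (5, -14, -2).
AP = (-22, 54, 17); AP·d = -900, |AP|² = 3689, |d|² = 225.
distance² = |AP|² − (AP·d)²/|d|² = 3689 − 810000/225 = 89, so the distance is √89.

√89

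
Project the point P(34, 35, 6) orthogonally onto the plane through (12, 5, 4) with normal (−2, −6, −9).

(30, 23, -12)

n = (−2, −6, −9), |n|² = 121, and n·P − (-90) = -242.
t = -242/121 = -2, so the foot is P − t·n = (34, 35, 6) − (-2)·(−2, −6, −9) = (30, 23, −12).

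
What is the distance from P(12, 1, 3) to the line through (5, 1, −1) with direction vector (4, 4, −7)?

√65

Direction vector d = (4, 4, −7).
AP = (7, 0, 4); AP·d = 0, |AP|² = 65, |d|² = 81.
distance² = |AP|² − (AP·d)²/|d|² = 65 − 0/81 = 65, so the distance is √65.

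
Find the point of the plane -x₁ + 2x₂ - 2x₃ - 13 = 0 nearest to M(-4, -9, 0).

n = (-1, 2, -2), |n|² = 9, and n·M − 13 = -27.
t = -27/9 = -3, so the foot is M − t·n = (-4, -9, 0) − (-3)·(-1, 2, -2) = (-7, -3, -6).

(-7, -3, -6)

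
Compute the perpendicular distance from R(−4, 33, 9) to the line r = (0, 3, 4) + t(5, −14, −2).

Direction vector d = (5, −14, −2).
AP = (−4, 30, 5), and AP × d = (10, 17, −94).
|AP × d|² = 9225 and |d|² = 225, so the distance is √(9225/225) = √41.

√41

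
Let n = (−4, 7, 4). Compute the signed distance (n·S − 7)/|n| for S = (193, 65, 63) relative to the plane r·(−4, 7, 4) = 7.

n·S − 7 = -72.
|n| = 9, so the signed distance is -72/9 = -8.

-8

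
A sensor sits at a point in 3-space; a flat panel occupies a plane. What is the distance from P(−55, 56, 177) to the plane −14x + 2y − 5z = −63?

Normal vector n = (−14, 2, −5), and n·(−55, 56, 177) − (−63) = 60.
|n| = √(196 + 4 + 25) = 15, so the distance is |60|/15 = 4.

4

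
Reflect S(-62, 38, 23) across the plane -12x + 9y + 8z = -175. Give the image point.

n = (-12, 9, 8), |n|² = 289, n·S − (-175) = 1445, so t = 1445/289 = 5.
Foot F = S − 5·n = (-2, -7, -17); the reflection is 2F − S = (58, -52, -57).

(58, -52, -57)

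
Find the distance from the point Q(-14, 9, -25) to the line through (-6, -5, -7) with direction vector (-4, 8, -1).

Direction vector d = (-4, 8, -1).
AP = (-8, 14, -18); AP·d = 162, |AP|² = 584, |d|² = 81.
distance² = |AP|² − (AP·d)²/|d|² = 584 − 26244/81 = 260, so the distance is 2√65.

2√65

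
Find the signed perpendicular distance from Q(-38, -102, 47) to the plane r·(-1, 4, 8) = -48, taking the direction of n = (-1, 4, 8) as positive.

n·Q − (-48) = 54.
|n| = 9, so the signed distance is 54/9 = 6.

6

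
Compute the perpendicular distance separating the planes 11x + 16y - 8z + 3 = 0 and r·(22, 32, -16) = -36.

Divide the second equation by 2 to match normals: 11x + 16y - 8z = -18.
With common normal n = (11, 16, -8) (|n| = 21), the distance is |(-3) − (-18)|/|n| = 15/21 = 5/7.

5/7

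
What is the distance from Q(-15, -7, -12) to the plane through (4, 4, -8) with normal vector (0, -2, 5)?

2/√29

The plane has equation n·(r − (4, 4, -8)) = 0, i.e. n·r = -48.
d = |(-2)·(-7) + 5·(-12) − (-48)| / √(0 + 4 + 25) = |2| / √29 = 2/√29.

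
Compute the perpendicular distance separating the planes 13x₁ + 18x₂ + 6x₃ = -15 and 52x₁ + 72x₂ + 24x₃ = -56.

1/23

Divide the second equation by 4 to match normals: 13x₁ + 18x₂ + 6x₃ = -14.
With common normal n = (13, 18, 6) (|n| = 23), the distance is |(-15) − (-14)|/|n| = 1/23.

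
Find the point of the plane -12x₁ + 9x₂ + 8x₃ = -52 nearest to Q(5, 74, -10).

(29, 56, -26)

n = (-12, 9, 8), |n|² = 289, and n·Q − (-52) = 578.
t = 578/289 = 2, so the foot is Q − t·n = (5, 74, -10) − 2·(-12, 9, 8) = (29, 56, -26).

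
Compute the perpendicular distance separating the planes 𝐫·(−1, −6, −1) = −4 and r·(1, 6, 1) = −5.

9√38/38

Divide the second equation by -1 to match normals: −x − 6y − z = 5.
With common normal n = (−1, −6, −1) (|n| = √38), the distance is |(-4) − 5|/|n| = 9/√38.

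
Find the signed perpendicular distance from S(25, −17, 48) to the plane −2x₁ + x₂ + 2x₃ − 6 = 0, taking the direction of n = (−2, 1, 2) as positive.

23/3

n·S − 6 = 23.
|n| = 3, so the signed distance is 23/3.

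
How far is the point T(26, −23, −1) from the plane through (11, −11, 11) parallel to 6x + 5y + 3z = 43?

3√70/35

Parallel planes share the normal n = (6, 5, 3); since (11, −11, 11) lies on the plane, its equation is 6x + 5y + 3z = 44.
Then n·(26, −23, −1) − 44 = −6.
|n| = √(36 + 25 + 9) = √70, so the distance is |-6|/√70 = 6/√70.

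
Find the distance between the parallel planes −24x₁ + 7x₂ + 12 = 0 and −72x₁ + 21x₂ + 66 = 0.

Divide the second equation by 3 to match normals: −24x₁ + 7x₂ = -22.
With common normal n = (−24, 7, 0) (|n| = 25), the distance is |(-12) − (-22)|/|n| = 10/25 = 2/5.

2/5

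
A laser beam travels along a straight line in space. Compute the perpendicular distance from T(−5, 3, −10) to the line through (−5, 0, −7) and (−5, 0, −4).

A direction vector is d = (0, 0, 3).
AP = (0, 3, −3), and AP × d = (9, 0, 0).
|AP × d|² = 81 and |d|² = 9, so the distance is √(81/9) = √9 = 3.

3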